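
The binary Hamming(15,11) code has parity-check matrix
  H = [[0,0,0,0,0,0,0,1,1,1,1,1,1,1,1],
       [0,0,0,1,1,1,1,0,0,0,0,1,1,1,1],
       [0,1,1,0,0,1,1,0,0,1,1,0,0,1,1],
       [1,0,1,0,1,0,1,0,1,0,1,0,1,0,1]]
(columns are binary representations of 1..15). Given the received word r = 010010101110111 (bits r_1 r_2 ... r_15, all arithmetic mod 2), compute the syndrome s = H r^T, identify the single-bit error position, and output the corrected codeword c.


s = (0, 1, 0, 0)^T, error position = 4, corrected codeword c = 010110101110111

Compute s = H r^T mod 2 one row at a time:
  s_1 = 0 + 1 + 1 + 1 + 0 + 1 + 1 + 1 = 6 ≡ 0 (mod 2).
  s_2 = 0 + 1 + 0 + 1 + 0 + 1 + 1 + 1 = 5 ≡ 1 (mod 2).
  s_3 = 1 + 0 + 0 + 1 + 1 + 1 + 1 + 1 = 6 ≡ 0 (mod 2).
  s_4 = 0 + 0 + 1 + 1 + 1 + 1 + 1 + 1 = 6 ≡ 0 (mod 2).
s = (0, 1, 0, 0)^T — this equals column 4 of H (binary 0100), so error is at position 4.
Correct: flip bit 4 of r = 010010101110111 to get c = 010110101110111.


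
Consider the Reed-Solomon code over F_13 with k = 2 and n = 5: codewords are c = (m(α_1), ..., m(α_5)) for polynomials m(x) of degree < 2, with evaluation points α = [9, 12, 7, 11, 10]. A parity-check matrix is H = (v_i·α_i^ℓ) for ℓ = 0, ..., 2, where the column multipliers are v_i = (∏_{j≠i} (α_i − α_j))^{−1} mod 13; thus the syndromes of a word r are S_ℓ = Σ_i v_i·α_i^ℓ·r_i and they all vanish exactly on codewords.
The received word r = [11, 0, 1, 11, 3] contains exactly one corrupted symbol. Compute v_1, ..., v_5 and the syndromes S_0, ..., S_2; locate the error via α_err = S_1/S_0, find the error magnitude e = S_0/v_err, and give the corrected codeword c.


S = (11, 4, 5), error at position 4, error magnitude e = 3, c = [11, 0, 1, 8, 3].

Step 1: column multipliers v_i = (∏_{j≠i}(α_i − α_j))^{−1} mod 13.
  i = 1 (α = 9): (9−12)(9−7)(9−11)(9−10) = (−3)·2·(−2)·(−1) = −12 ≡ 1, so v_1 = 1^{−1} = 1 (mod 13).
  i = 2 (α = 12): (12−9)(12−7)(12−11)(12−10) = 3·5·1·2 = 30 ≡ 4, so v_2 = 4^{−1} = 10 (mod 13).
  i = 3 (α = 7): (7−9)(7−12)(7−11)(7−10) = (−2)·(−5)·(−4)·(−3) = 120 ≡ 3, so v_3 = 3^{−1} = 9 (mod 13).
  i = 4 (α = 11): (11−9)(11−12)(11−7)(11−10) = 2·(−1)·4·1 = −8 ≡ 5, so v_4 = 5^{−1} = 8 (mod 13).
  i = 5 (α = 10): (10−9)(10−12)(10−7)(10−11) = 1·(−2)·3·(−1) = 6 ≡ 6, so v_5 = 6^{−1} = 11 (mod 13).
  v = [1, 10, 9, 8, 11].
Step 2: syndromes of r = [11, 0, 1, 11, 3] (all sums mod 13).
  S_0 = Σ v_i r_i = 1·11 + 10·0 + 9·1 + 8·11 + 11·3 = 141 ≡ 11.
  S_1 = Σ v_i α_i r_i = 1·9·11 + 10·12·0 + 9·7·1 + 8·11·11 + 11·10·3 = 1460 ≡ 4.
  α_i^2 mod 13 = [3, 1, 10, 4, 9].
  S_2 = Σ v_i α_i^2 r_i = 1·3·11 + 10·1·0 + 9·10·1 + 8·4·11 + 11·9·3 = 772 ≡ 5.
  S = (11, 4, 5) ≠ 0, so r is not a codeword (an error is present).
Step 3: locate the error. For a single error e at position i, S_ℓ = v_i·e·α_i^ℓ, so α_err = S_1/S_0.
  S_0^{−1} = 11^{−1} = 6 (mod 13), so α_err = 4·6 = 24 ≡ 11 = α_4. Error position i = 4.
  Consistency check: S_2/S_1 = 5·10 = 50 ≡ 11 = α_err ✓ (single-error assumption holds).
Step 4: error magnitude e = S_0/v_4 = S_0·∏_{j≠4}(α_4 − α_j) = 11·5 = 55 ≡ 3 (mod 13).
Step 5: correct position 4: c_4 = r_4 − e = 11 − 3 ≡ 8 (mod 13). Hence c = [11, 0, 1, 8, 3].
  Check: interpolating c through the α_i gives m(x) = 5 + 5·x (degree < 2) with m(α_i) = c_i for every i, so c is indeed a codeword.


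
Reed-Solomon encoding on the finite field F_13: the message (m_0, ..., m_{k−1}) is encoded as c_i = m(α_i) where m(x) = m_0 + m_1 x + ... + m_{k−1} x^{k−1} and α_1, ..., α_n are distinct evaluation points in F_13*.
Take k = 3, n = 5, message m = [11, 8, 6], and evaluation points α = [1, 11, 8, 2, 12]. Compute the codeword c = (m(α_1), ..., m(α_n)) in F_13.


c = [12, 6, 4, 12, 9]

Message polynomial: m(x) = 11 + 8·x + 6·x^2 (mod 13).
For each evaluation point α_i, compute m(α_i) mod 13:
  α_1 = 1: Horner steps 6 → 1 → 12, so m(1) = 12.
  α_2 = 11: Horner steps 6 → 9 → 6, so m(11) = 6.
  α_3 = 8: Horner steps 6 → 4 → 4, so m(8) = 4.
  α_4 = 2: Horner steps 6 → 7 → 12, so m(2) = 12.
  α_5 = 12: Horner steps 6 → 2 → 9, so m(12) = 9.
Codeword c = [12, 6, 4, 12, 9] ∈ F_13^5.


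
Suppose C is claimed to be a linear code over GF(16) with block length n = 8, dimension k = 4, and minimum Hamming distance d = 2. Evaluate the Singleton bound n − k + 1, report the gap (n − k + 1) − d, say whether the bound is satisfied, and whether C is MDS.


Singleton RHS = n − k + 1 = 5, slack = 3, bound satisfied, not MDS.

Singleton bound: d ≤ n − k + 1.
Here n = 8, k = 4, so n − k + 1 = 5.
Given d = 2, check d ≤ 5: YES.
Slack = (n − k + 1) − d = 3.
The code is NOT MDS (slack = 3 > 0).
Description: the claimed parameters are [8, 4, 2]_16; such a code would be non-MDS.


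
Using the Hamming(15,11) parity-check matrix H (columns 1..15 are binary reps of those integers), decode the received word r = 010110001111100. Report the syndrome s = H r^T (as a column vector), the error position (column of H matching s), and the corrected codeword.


s = (1, 0, 1, 0)^T, error position = 10, corrected codeword c = 010110001011100

Compute s = H r^T mod 2 one row at a time:
  s_1 = 0 + 1 + 1 + 1 + 1 + 1 + 0 + 0 = 5 ≡ 1 (mod 2).
  s_2 = 1 + 1 + 0 + 0 + 1 + 1 + 0 + 0 = 4 ≡ 0 (mod 2).
  s_3 = 1 + 0 + 0 + 0 + 1 + 1 + 0 + 0 = 3 ≡ 1 (mod 2).
  s_4 = 0 + 0 + 1 + 0 + 1 + 1 + 1 + 0 = 4 ≡ 0 (mod 2).
s = (1, 0, 1, 0)^T — this equals column 10 of H (binary 1010), so error is at position 10.
Correct: flip bit 10 of r = 010110001111100 to get c = 010110001011100.


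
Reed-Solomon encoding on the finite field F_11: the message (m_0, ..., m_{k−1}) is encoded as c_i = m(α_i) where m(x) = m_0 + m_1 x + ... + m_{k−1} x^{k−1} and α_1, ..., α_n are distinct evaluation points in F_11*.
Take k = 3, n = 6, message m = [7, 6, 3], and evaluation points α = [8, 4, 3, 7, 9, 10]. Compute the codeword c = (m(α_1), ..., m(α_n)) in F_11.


c = [5, 2, 8, 9, 7, 4]

Message polynomial: m(x) = 7 + 6·x + 3·x^2 (mod 11).
For each evaluation point α_i, compute m(α_i) mod 11:
  α_1 = 8: Horner steps 3 → 8 → 5, so m(8) = 5.
  α_2 = 4: Horner steps 3 → 7 → 2, so m(4) = 2.
  α_3 = 3: Horner steps 3 → 4 → 8, so m(3) = 8.
  α_4 = 7: Horner steps 3 → 5 → 9, so m(7) = 9.
  α_5 = 9: Horner steps 3 → 0 → 7, so m(9) = 7.
  α_6 = 10: Horner steps 3 → 3 → 4, so m(10) = 4.
Codeword c = [5, 2, 8, 9, 7, 4] ∈ F_11^6.


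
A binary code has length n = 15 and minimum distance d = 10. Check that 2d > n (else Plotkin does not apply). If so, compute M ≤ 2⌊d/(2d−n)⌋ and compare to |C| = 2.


Plotkin bound M ≤ 4; given |C| = 2 ≤ bound (satisfied).

Check applicability: 2d = 20, n = 15.
2d − n = 5 > 0, so Plotkin applies.
Compute d/(2d−n) = 10/5 ≈ 2.0000.
⌊d/(2d−n)⌋ = 2.
Plotkin bound: M ≤ 2·2 = 4.
Given |C| = 2, check: satisfied.
This |C| is below the Plotkin bound.


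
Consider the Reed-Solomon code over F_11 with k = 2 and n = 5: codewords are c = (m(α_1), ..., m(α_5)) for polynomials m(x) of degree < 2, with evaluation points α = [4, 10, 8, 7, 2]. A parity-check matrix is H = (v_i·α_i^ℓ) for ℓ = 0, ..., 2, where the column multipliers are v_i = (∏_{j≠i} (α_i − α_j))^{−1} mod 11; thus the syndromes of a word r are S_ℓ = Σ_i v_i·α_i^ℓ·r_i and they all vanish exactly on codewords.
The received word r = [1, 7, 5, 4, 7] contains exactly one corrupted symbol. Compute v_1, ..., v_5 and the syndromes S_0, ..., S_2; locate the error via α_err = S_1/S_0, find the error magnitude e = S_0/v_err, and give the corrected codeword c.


S = (9, 7, 3), error at position 5, error magnitude e = 8, c = [1, 7, 5, 4, 10].

Step 1: column multipliers v_i = (∏_{j≠i}(α_i − α_j))^{−1} mod 11.
  i = 1 (α = 4): (4−10)(4−8)(4−7)(4−2) = (−6)·(−4)·(−3)·2 = −144 ≡ 10, so v_1 = 10^{−1} = 10 (mod 11).
  i = 2 (α = 10): (10−4)(10−8)(10−7)(10−2) = 6·2·3·8 = 288 ≡ 2, so v_2 = 2^{−1} = 6 (mod 11).
  i = 3 (α = 8): (8−4)(8−10)(8−7)(8−2) = 4·(−2)·1·6 = −48 ≡ 7, so v_3 = 7^{−1} = 8 (mod 11).
  i = 4 (α = 7): (7−4)(7−10)(7−8)(7−2) = 3·(−3)·(−1)·5 = 45 ≡ 1, so v_4 = 1^{−1} = 1 (mod 11).
  i = 5 (α = 2): (2−4)(2−10)(2−8)(2−7) = (−2)·(−8)·(−6)·(−5) = 480 ≡ 7, so v_5 = 7^{−1} = 8 (mod 11).
  v = [10, 6, 8, 1, 8].
Step 2: syndromes of r = [1, 7, 5, 4, 7] (all sums mod 11).
  S_0 = Σ v_i r_i = 10·1 + 6·7 + 8·5 + 1·4 + 8·7 = 152 ≡ 9.
  S_1 = Σ v_i α_i r_i = 10·4·1 + 6·10·7 + 8·8·5 + 1·7·4 + 8·2·7 = 920 ≡ 7.
  α_i^2 mod 11 = [5, 1, 9, 5, 4].
  S_2 = Σ v_i α_i^2 r_i = 10·5·1 + 6·1·7 + 8·9·5 + 1·5·4 + 8·4·7 = 696 ≡ 3.
  S = (9, 7, 3) ≠ 0, so r is not a codeword (an error is present).
Step 3: locate the error. For a single error e at position i, S_ℓ = v_i·e·α_i^ℓ, so α_err = S_1/S_0.
  S_0^{−1} = 9^{−1} = 5 (mod 11), so α_err = 7·5 = 35 ≡ 2 = α_5. Error position i = 5.
  Consistency check: S_2/S_1 = 3·8 = 24 ≡ 2 = α_err ✓ (single-error assumption holds).
Step 4: error magnitude e = S_0/v_5 = S_0·∏_{j≠5}(α_5 − α_j) = 9·7 = 63 ≡ 8 (mod 11).
Step 5: correct position 5: c_5 = r_5 − e = 7 − 8 ≡ 10 (mod 11). Hence c = [1, 7, 5, 4, 10].
  Check: interpolating c through the α_i gives m(x) = 8 + 1·x (degree < 2) with m(α_i) = c_i for every i, so c is indeed a codeword.


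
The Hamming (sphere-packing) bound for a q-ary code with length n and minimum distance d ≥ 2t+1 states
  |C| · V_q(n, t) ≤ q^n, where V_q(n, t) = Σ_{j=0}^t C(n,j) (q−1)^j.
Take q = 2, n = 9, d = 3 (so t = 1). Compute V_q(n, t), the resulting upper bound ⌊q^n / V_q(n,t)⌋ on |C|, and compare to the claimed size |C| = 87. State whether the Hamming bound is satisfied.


V_q(n, t) = 10, q^n = 512, Hamming bound = 51, |C| = 87 > bound (violated).

Step 1: Compute V_q(n, t) = Σ_{j=0}^1 C(n, j) (q−1)^j.
  j = 0: C(9,0)·(1)^0 = 1·1 = 1.
  j = 1: C(9,1)·(1)^1 = 9·1 = 9.
  V_q(n, t) = 1 + 9 = 10.
Step 2: q^n = 2^9 = 512.
Step 3: Hamming bound ⌊q^n / V_q(n,t)⌋ = ⌊512/10⌋ = 51.
Step 4: Compare |C| = 87 to 51: violated.
The claimed |C| lies above the Hamming bound, so no 2-ary code of length 9 with d ≥ 3 can have 87 codewords.


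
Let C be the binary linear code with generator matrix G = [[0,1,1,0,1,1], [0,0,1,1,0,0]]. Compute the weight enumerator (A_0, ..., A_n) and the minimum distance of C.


Weight distribution: A_0 = 1, A_2 = 1, A_4 = 2. Minimum distance d = 2.

Enumerate all 2^2 = 4 messages m ∈ F_2^2.
For each, compute codeword c = mG in F_2^6, then tally its weight.
  m = 00 → c = 000000, weight = 0.
  m = 10 → c = 011011, weight = 4.
  m = 01 → c = 001100, weight = 2.
  m = 11 → c = 010111, weight = 4.
Tally weights:
  weight 0: 1 codewords.
  weight 2: 1 codewords.
  weight 4: 2 codewords.
Minimum distance d = smallest w > 0 with A_w > 0 = 2.
Sanity: Σ A_w = 4 = 2^2 = 4 ✓.


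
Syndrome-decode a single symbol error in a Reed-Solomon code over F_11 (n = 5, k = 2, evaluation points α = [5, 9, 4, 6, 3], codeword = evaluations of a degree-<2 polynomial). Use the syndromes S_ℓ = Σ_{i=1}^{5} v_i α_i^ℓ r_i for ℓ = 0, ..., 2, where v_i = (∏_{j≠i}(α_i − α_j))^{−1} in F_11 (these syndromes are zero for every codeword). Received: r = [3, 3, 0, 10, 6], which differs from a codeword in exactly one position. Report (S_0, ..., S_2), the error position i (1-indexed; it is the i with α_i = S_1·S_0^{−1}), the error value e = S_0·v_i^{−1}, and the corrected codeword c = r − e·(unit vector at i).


S = (8, 7, 2), error at position 1, error magnitude e = 9, c = [5, 3, 0, 10, 6].

Step 1: column multipliers v_i = (∏_{j≠i}(α_i − α_j))^{−1} mod 11.
  i = 1 (α = 5): (5−9)(5−4)(5−6)(5−3) = (−4)·1·(−1)·2 = 8 ≡ 8, so v_1 = 8^{−1} = 7 (mod 11).
  i = 2 (α = 9): (9−5)(9−4)(9−6)(9−3) = 4·5·3·6 = 360 ≡ 8, so v_2 = 8^{−1} = 7 (mod 11).
  i = 3 (α = 4): (4−5)(4−9)(4−6)(4−3) = (−1)·(−5)·(−2)·1 = −10 ≡ 1, so v_3 = 1^{−1} = 1 (mod 11).
  i = 4 (α = 6): (6−5)(6−9)(6−4)(6−3) = 1·(−3)·2·3 = −18 ≡ 4, so v_4 = 4^{−1} = 3 (mod 11).
  i = 5 (α = 3): (3−5)(3−9)(3−4)(3−6) = (−2)·(−6)·(−1)·(−3) = 36 ≡ 3, so v_5 = 3^{−1} = 4 (mod 11).
  v = [7, 7, 1, 3, 4].
Step 2: syndromes of r = [3, 3, 0, 10, 6] (all sums mod 11).
  S_0 = Σ v_i r_i = 7·3 + 7·3 + 1·0 + 3·10 + 4·6 = 96 ≡ 8.
  S_1 = Σ v_i α_i r_i = 7·5·3 + 7·9·3 + 1·4·0 + 3·6·10 + 4·3·6 = 546 ≡ 7.
  α_i^2 mod 11 = [3, 4, 5, 3, 9].
  S_2 = Σ v_i α_i^2 r_i = 7·3·3 + 7·4·3 + 1·5·0 + 3·3·10 + 4·9·6 = 453 ≡ 2.
  S = (8, 7, 2) ≠ 0, so r is not a codeword (an error is present).
Step 3: locate the error. For a single error e at position i, S_ℓ = v_i·e·α_i^ℓ, so α_err = S_1/S_0.
  S_0^{−1} = 8^{−1} = 7 (mod 11), so α_err = 7·7 = 49 ≡ 5 = α_1. Error position i = 1.
  Consistency check: S_2/S_1 = 2·8 = 16 ≡ 5 = α_err ✓ (single-error assumption holds).
Step 4: error magnitude e = S_0/v_1 = S_0·∏_{j≠1}(α_1 − α_j) = 8·8 = 64 ≡ 9 (mod 11).
Step 5: correct position 1: c_1 = r_1 − e = 3 − 9 ≡ 5 (mod 11). Hence c = [5, 3, 0, 10, 6].
  Check: interpolating c through the α_i gives m(x) = 2 + 5·x (degree < 2) with m(α_i) = c_i for every i, so c is indeed a codeword.


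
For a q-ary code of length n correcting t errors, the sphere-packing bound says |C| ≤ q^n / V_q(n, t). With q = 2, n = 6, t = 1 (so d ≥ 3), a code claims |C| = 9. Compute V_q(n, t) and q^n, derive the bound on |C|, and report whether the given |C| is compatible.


V_q(n, t) = 7, q^n = 64, Hamming bound = 9, |C| = 9 ≤ bound (satisfied).

Step 1: Compute V_q(n, t) = Σ_{j=0}^1 C(n, j) (q−1)^j.
  j = 0: C(6,0)·(1)^0 = 1·1 = 1.
  j = 1: C(6,1)·(1)^1 = 6·1 = 6.
  V_q(n, t) = 1 + 6 = 7.
Step 2: q^n = 2^6 = 64.
Step 3: Hamming bound ⌊q^n / V_q(n,t)⌋ = ⌊64/7⌋ = 9.
Step 4: Compare |C| = 9 to 9: satisfied.
The claimed |C| lies at the Hamming bound (tight).


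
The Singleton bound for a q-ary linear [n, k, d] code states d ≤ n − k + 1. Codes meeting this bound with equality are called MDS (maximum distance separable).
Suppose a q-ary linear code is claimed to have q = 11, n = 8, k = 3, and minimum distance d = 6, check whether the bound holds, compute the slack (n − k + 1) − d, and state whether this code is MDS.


Singleton RHS = n − k + 1 = 6, slack = 0, bound satisfied, MDS.

Singleton bound: d ≤ n − k + 1.
Here n = 8, k = 3, so n − k + 1 = 6.
Given d = 6, check d ≤ 6: YES.
Slack = (n − k + 1) − d = 0.
The code is MDS (slack = 0).
Description: the claimed parameters are [8, 3, 6]_11; such a code would be MDS (meets Singleton bound).


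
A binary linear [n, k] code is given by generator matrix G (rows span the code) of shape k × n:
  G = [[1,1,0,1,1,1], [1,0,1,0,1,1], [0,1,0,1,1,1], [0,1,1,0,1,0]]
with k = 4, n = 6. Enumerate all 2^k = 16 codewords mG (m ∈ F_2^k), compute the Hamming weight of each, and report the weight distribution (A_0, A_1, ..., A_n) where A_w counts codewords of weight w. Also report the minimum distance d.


Weight distribution: A_0 = 1, A_1 = 1, A_2 = 2, A_3 = 6, A_4 = 5, A_5 = 1. Minimum distance d = 1.

Enumerate all 2^4 = 16 messages m ∈ F_2^4.
For each, compute codeword c = mG in F_2^6, then tally its weight.
  m = 0000 → c = 000000, weight = 0.
  m = 1000 → c = 110111, weight = 5.
  m = 0100 → c = 101011, weight = 4.
  m = 1100 → c = 011100, weight = 3.
  m = 0010 → c = 010111, weight = 4.
  m = 1010 → c = 100000, weight = 1.
  m = 0110 → c = 111100, weight = 4.
  m = 1110 → c = 001011, weight = 3.
  m = 0001 → c = 011010, weight = 3.
  m = 1001 → c = 101101, weight = 4.
  m = 0101 → c = 110001, weight = 3.
  m = 1101 → c = 000110, weight = 2.
  m = 0011 → c = 001101, weight = 3.
  m = 1011 → c = 111010, weight = 4.
  m = 0111 → c = 100110, weight = 3.
  m = 1111 → c = 010001, weight = 2.
Tally weights:
  weight 0: 1 codewords.
  weight 1: 1 codewords.
  weight 2: 2 codewords.
  weight 3: 6 codewords.
  weight 4: 5 codewords.
  weight 5: 1 codewords.
Minimum distance d = smallest w > 0 with A_w > 0 = 1.
Sanity: Σ A_w = 16 = 2^4 = 16 ✓.


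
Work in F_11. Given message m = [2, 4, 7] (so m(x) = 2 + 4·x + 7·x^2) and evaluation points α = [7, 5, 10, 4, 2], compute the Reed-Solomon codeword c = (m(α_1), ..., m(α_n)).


c = [10, 10, 5, 9, 5]

Message polynomial: m(x) = 2 + 4·x + 7·x^2 (mod 11).
For each evaluation point α_i, compute m(α_i) mod 11:
  α_1 = 7: Horner steps 7 → 9 → 10, so m(7) = 10.
  α_2 = 5: Horner steps 7 → 6 → 10, so m(5) = 10.
  α_3 = 10: Horner steps 7 → 8 → 5, so m(10) = 5.
  α_4 = 4: Horner steps 7 → 10 → 9, so m(4) = 9.
  α_5 = 2: Horner steps 7 → 7 → 5, so m(2) = 5.
Codeword c = [10, 10, 5, 9, 5] ∈ F_11^5.


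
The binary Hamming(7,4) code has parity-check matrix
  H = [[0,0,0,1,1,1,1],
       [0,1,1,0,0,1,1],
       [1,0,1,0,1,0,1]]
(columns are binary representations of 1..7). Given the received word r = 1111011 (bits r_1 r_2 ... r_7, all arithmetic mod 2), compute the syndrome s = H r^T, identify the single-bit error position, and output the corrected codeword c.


s = (1, 0, 1)^T, error position = 5, corrected codeword c = 1111111

Compute s = H r^T mod 2 one row at a time:
  s_1 = 1 + 0 + 1 + 1 = 3 ≡ 1 (mod 2).
  s_2 = 1 + 1 + 1 + 1 = 4 ≡ 0 (mod 2).
  s_3 = 1 + 1 + 0 + 1 = 3 ≡ 1 (mod 2).
s = (1, 0, 1)^T — this equals column 5 of H (binary 101), so error is at position 5.
Correct: flip bit 5 of r = 1111011 to get c = 1111111.


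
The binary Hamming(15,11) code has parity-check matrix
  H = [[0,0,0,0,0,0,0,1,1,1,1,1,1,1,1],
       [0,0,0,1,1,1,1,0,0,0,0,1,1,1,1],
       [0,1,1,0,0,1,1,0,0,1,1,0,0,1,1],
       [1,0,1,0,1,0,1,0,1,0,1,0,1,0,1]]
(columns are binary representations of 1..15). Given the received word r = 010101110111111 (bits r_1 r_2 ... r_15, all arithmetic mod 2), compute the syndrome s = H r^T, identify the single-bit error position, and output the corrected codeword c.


s = (1, 1, 1, 0)^T, error position = 14, corrected codeword c = 010101110111101

Compute s = H r^T mod 2 one row at a time:
  s_1 = 1 + 0 + 1 + 1 + 1 + 1 + 1 + 1 = 7 ≡ 1 (mod 2).
  s_2 = 1 + 0 + 1 + 1 + 1 + 1 + 1 + 1 = 7 ≡ 1 (mod 2).
  s_3 = 1 + 0 + 1 + 1 + 1 + 1 + 1 + 1 = 7 ≡ 1 (mod 2).
  s_4 = 0 + 0 + 0 + 1 + 0 + 1 + 1 + 1 = 4 ≡ 0 (mod 2).
s = (1, 1, 1, 0)^T — this equals column 14 of H (binary 1110), so error is at position 14.
Correct: flip bit 14 of r = 010101110111111 to get c = 010101110111101.


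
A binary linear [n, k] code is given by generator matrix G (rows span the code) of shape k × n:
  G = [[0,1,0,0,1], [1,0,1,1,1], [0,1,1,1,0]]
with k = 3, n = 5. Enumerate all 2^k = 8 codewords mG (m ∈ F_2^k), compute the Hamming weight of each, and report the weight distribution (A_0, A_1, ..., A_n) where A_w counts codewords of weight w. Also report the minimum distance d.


Weight distribution: A_0 = 1, A_1 = 1, A_2 = 1, A_3 = 3, A_4 = 2. Minimum distance d = 1.

Enumerate all 2^3 = 8 messages m ∈ F_2^3.
For each, compute codeword c = mG in F_2^5, then tally its weight.
  m = 000 → c = 00000, weight = 0.
  m = 100 → c = 01001, weight = 2.
  m = 010 → c = 10111, weight = 4.
  m = 110 → c = 11110, weight = 4.
  m = 001 → c = 01110, weight = 3.
  m = 101 → c = 00111, weight = 3.
  m = 011 → c = 11001, weight = 3.
  m = 111 → c = 10000, weight = 1.
Tally weights:
  weight 0: 1 codewords.
  weight 1: 1 codewords.
  weight 2: 1 codewords.
  weight 3: 3 codewords.
  weight 4: 2 codewords.
Minimum distance d = smallest w > 0 with A_w > 0 = 1.
Sanity: Σ A_w = 8 = 2^3 = 8 ✓.


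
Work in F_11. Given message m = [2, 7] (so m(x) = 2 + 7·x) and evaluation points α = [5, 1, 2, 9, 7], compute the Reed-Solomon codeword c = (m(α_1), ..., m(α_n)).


c = [4, 9, 5, 10, 7]

Message polynomial: m(x) = 2 + 7·x (mod 11).
For each evaluation point α_i, compute m(α_i) mod 11:
  α_1 = 5: Horner steps 7 → 4, so m(5) = 4.
  α_2 = 1: Horner steps 7 → 9, so m(1) = 9.
  α_3 = 2: Horner steps 7 → 5, so m(2) = 5.
  α_4 = 9: Horner steps 7 → 10, so m(9) = 10.
  α_5 = 7: Horner steps 7 → 7, so m(7) = 7.
Codeword c = [4, 9, 5, 10, 7] ∈ F_11^5.


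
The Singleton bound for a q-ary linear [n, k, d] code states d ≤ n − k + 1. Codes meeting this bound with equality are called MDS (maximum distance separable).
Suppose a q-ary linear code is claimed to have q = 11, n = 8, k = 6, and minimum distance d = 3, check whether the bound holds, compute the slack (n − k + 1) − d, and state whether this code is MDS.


Singleton RHS = n − k + 1 = 3, slack = 0, bound satisfied, MDS.

Singleton bound: d ≤ n − k + 1.
Here n = 8, k = 6, so n − k + 1 = 3.
Given d = 3, check d ≤ 3: YES.
Slack = (n − k + 1) − d = 0.
The code is MDS (slack = 0).
Description: the claimed parameters are [8, 6, 3]_11; such a code would be MDS (meets Singleton bound).


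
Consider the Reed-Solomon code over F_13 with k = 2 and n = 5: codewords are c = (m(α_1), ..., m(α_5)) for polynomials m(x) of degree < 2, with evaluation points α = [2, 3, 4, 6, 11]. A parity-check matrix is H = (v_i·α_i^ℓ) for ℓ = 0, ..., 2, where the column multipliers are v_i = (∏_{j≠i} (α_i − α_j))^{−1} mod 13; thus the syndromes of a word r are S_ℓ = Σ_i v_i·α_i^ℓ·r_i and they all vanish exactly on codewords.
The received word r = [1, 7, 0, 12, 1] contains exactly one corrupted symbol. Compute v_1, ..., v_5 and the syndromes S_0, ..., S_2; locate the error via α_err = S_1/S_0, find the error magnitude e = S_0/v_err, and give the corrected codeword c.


S = (1, 11, 4), error at position 5, error magnitude e = 11, c = [1, 7, 0, 12, 3].

Step 1: column multipliers v_i = (∏_{j≠i}(α_i − α_j))^{−1} mod 13.
  i = 1 (α = 2): (2−3)(2−4)(2−6)(2−11) = (−1)·(−2)·(−4)·(−9) = 72 ≡ 7, so v_1 = 7^{−1} = 2 (mod 13).
  i = 2 (α = 3): (3−2)(3−4)(3−6)(3−11) = 1·(−1)·(−3)·(−8) = −24 ≡ 2, so v_2 = 2^{−1} = 7 (mod 13).
  i = 3 (α = 4): (4−2)(4−3)(4−6)(4−11) = 2·1·(−2)·(−7) = 28 ≡ 2, so v_3 = 2^{−1} = 7 (mod 13).
  i = 4 (α = 6): (6−2)(6−3)(6−4)(6−11) = 4·3·2·(−5) = −120 ≡ 10, so v_4 = 10^{−1} = 4 (mod 13).
  i = 5 (α = 11): (11−2)(11−3)(11−4)(11−6) = 9·8·7·5 = 2520 ≡ 11, so v_5 = 11^{−1} = 6 (mod 13).
  v = [2, 7, 7, 4, 6].
Step 2: syndromes of r = [1, 7, 0, 12, 1] (all sums mod 13).
  S_0 = Σ v_i r_i = 2·1 + 7·7 + 7·0 + 4·12 + 6·1 = 105 ≡ 1.
  S_1 = Σ v_i α_i r_i = 2·2·1 + 7·3·7 + 7·4·0 + 4·6·12 + 6·11·1 = 505 ≡ 11.
  α_i^2 mod 13 = [4, 9, 3, 10, 4].
  S_2 = Σ v_i α_i^2 r_i = 2·4·1 + 7·9·7 + 7·3·0 + 4·10·12 + 6·4·1 = 953 ≡ 4.
  S = (1, 11, 4) ≠ 0, so r is not a codeword (an error is present).
Step 3: locate the error. For a single error e at position i, S_ℓ = v_i·e·α_i^ℓ, so α_err = S_1/S_0.
  S_0^{−1} = 1^{−1} = 1 (mod 13), so α_err = 11·1 = 11 ≡ 11 = α_5. Error position i = 5.
  Consistency check: S_2/S_1 = 4·6 = 24 ≡ 11 = α_err ✓ (single-error assumption holds).
Step 4: error magnitude e = S_0/v_5 = S_0·∏_{j≠5}(α_5 − α_j) = 1·11 = 11 ≡ 11 (mod 13).
Step 5: correct position 5: c_5 = r_5 − e = 1 − 11 ≡ 3 (mod 13). Hence c = [1, 7, 0, 12, 3].
  Check: interpolating c through the α_i gives m(x) = 2 + 6·x (degree < 2) with m(α_i) = c_i for every i, so c is indeed a codeword.


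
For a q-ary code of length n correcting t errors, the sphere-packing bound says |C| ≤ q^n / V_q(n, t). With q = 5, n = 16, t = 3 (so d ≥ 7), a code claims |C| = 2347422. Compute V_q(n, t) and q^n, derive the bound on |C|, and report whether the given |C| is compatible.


V_q(n, t) = 37825, q^n = 152587890625, Hamming bound = 4034048, |C| = 2347422 ≤ bound (satisfied).

Step 1: Compute V_q(n, t) = Σ_{j=0}^3 C(n, j) (q−1)^j.
  j = 0: C(16,0)·(4)^0 = 1·1 = 1.
  j = 1: C(16,1)·(4)^1 = 16·4 = 64.
  j = 2: C(16,2)·(4)^2 = 120·16 = 1920.
  j = 3: C(16,3)·(4)^3 = 560·64 = 35840.
  V_q(n, t) = 1 + 64 + 1920 + 35840 = 37825.
Step 2: q^n = 5^16 = 152587890625.
Step 3: Hamming bound ⌊q^n / V_q(n,t)⌋ = ⌊152587890625/37825⌋ = 4034048.
Step 4: Compare |C| = 2347422 to 4034048: satisfied.
The claimed |C| lies below the Hamming bound.


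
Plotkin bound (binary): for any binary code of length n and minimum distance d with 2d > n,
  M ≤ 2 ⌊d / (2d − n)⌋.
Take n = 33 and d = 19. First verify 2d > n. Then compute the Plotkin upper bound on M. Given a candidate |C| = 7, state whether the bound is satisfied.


Plotkin bound M ≤ 6; given |C| = 7 > bound (violated).

Check applicability: 2d = 38, n = 33.
2d − n = 5 > 0, so Plotkin applies.
Compute d/(2d−n) = 19/5 ≈ 3.8000.
⌊d/(2d−n)⌋ = 3.
Plotkin bound: M ≤ 2·3 = 6.
Given |C| = 7, check: VIOLATED.
This |C| is above the Plotkin bound, so no binary code with n = 33, d = 19 and 7 codewords exists.


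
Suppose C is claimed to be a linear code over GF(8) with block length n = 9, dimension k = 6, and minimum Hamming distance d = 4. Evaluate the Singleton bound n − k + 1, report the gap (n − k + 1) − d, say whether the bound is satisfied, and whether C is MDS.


Singleton RHS = n − k + 1 = 4, slack = 0, bound satisfied, MDS.

Singleton bound: d ≤ n − k + 1.
Here n = 9, k = 6, so n − k + 1 = 4.
Given d = 4, check d ≤ 4: YES.
Slack = (n − k + 1) − d = 0.
The code is MDS (slack = 0).
Description: the claimed parameters are [9, 6, 4]_8; such a code would be MDS (meets Singleton bound).


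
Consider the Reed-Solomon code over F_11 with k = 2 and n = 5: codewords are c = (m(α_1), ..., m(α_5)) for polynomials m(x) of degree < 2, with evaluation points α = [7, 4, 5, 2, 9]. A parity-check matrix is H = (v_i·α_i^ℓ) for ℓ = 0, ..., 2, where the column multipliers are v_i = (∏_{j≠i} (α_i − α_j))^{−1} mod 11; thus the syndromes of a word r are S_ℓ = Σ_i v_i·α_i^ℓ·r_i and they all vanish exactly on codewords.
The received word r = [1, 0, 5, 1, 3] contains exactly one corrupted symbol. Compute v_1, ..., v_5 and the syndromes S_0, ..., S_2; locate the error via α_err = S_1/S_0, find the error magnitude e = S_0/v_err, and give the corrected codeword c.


S = (5, 2, 3), error at position 1, error magnitude e = 8, c = [4, 0, 5, 1, 3].

Step 1: column multipliers v_i = (∏_{j≠i}(α_i − α_j))^{−1} mod 11.
  i = 1 (α = 7): (7−4)(7−5)(7−2)(7−9) = 3·2·5·(−2) = −60 ≡ 6, so v_1 = 6^{−1} = 2 (mod 11).
  i = 2 (α = 4): (4−7)(4−5)(4−2)(4−9) = (−3)·(−1)·2·(−5) = −30 ≡ 3, so v_2 = 3^{−1} = 4 (mod 11).
  i = 3 (α = 5): (5−7)(5−4)(5−2)(5−9) = (−2)·1·3·(−4) = 24 ≡ 2, so v_3 = 2^{−1} = 6 (mod 11).
  i = 4 (α = 2): (2−7)(2−4)(2−5)(2−9) = (−5)·(−2)·(−3)·(−7) = 210 ≡ 1, so v_4 = 1^{−1} = 1 (mod 11).
  i = 5 (α = 9): (9−7)(9−4)(9−5)(9−2) = 2·5·4·7 = 280 ≡ 5, so v_5 = 5^{−1} = 9 (mod 11).
  v = [2, 4, 6, 1, 9].
Step 2: syndromes of r = [1, 0, 5, 1, 3] (all sums mod 11).
  S_0 = Σ v_i r_i = 2·1 + 4·0 + 6·5 + 1·1 + 9·3 = 60 ≡ 5.
  S_1 = Σ v_i α_i r_i = 2·7·1 + 4·4·0 + 6·5·5 + 1·2·1 + 9·9·3 = 409 ≡ 2.
  α_i^2 mod 11 = [5, 5, 3, 4, 4].
  S_2 = Σ v_i α_i^2 r_i = 2·5·1 + 4·5·0 + 6·3·5 + 1·4·1 + 9·4·3 = 212 ≡ 3.
  S = (5, 2, 3) ≠ 0, so r is not a codeword (an error is present).
Step 3: locate the error. For a single error e at position i, S_ℓ = v_i·e·α_i^ℓ, so α_err = S_1/S_0.
  S_0^{−1} = 5^{−1} = 9 (mod 11), so α_err = 2·9 = 18 ≡ 7 = α_1. Error position i = 1.
  Consistency check: S_2/S_1 = 3·6 = 18 ≡ 7 = α_err ✓ (single-error assumption holds).
Step 4: error magnitude e = S_0/v_1 = S_0·∏_{j≠1}(α_1 − α_j) = 5·6 = 30 ≡ 8 (mod 11).
Step 5: correct position 1: c_1 = r_1 − e = 1 − 8 ≡ 4 (mod 11). Hence c = [4, 0, 5, 1, 3].
  Check: interpolating c through the α_i gives m(x) = 2 + 5·x (degree < 2) with m(α_i) = c_i for every i, so c is indeed a codeword.


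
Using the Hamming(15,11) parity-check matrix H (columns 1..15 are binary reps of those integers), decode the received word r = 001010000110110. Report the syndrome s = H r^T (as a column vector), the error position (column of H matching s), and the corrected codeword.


s = (0, 1, 0, 0)^T, error position = 4, corrected codeword c = 001110000110110

Compute s = H r^T mod 2 one row at a time:
  s_1 = 0 + 0 + 1 + 1 + 0 + 1 + 1 + 0 = 4 ≡ 0 (mod 2).
  s_2 = 0 + 1 + 0 + 0 + 0 + 1 + 1 + 0 = 3 ≡ 1 (mod 2).
  s_3 = 0 + 1 + 0 + 0 + 1 + 1 + 1 + 0 = 4 ≡ 0 (mod 2).
  s_4 = 0 + 1 + 1 + 0 + 0 + 1 + 1 + 0 = 4 ≡ 0 (mod 2).
s = (0, 1, 0, 0)^T — this equals column 4 of H (binary 0100), so error is at position 4.
Correct: flip bit 4 of r = 001010000110110 to get c = 001110000110110.


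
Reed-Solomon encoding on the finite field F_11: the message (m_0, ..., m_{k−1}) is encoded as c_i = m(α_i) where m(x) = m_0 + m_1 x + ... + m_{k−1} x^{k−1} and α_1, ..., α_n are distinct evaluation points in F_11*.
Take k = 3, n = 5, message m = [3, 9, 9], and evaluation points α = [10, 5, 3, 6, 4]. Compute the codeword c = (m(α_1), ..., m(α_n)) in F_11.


c = [3, 9, 1, 7, 7]

Message polynomial: m(x) = 3 + 9·x + 9·x^2 (mod 11).
For each evaluation point α_i, compute m(α_i) mod 11:
  α_1 = 10: Horner steps 9 → 0 → 3, so m(10) = 3.
  α_2 = 5: Horner steps 9 → 10 → 9, so m(5) = 9.
  α_3 = 3: Horner steps 9 → 3 → 1, so m(3) = 1.
  α_4 = 6: Horner steps 9 → 8 → 7, so m(6) = 7.
  α_5 = 4: Horner steps 9 → 1 → 7, so m(4) = 7.
Codeword c = [3, 9, 1, 7, 7] ∈ F_11^5.


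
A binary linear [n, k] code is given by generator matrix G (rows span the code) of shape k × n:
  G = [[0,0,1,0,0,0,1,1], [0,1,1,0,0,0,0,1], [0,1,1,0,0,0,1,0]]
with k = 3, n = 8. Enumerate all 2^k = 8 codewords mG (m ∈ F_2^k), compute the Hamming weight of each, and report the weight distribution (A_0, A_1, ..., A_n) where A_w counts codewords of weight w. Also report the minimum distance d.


Weight distribution: A_0 = 1, A_1 = 1, A_2 = 3, A_3 = 3. Minimum distance d = 1.

Enumerate all 2^3 = 8 messages m ∈ F_2^3.
For each, compute codeword c = mG in F_2^8, then tally its weight.
  m = 000 → c = 00000000, weight = 0.
  m = 100 → c = 00100011, weight = 3.
  m = 010 → c = 01100001, weight = 3.
  m = 110 → c = 01000010, weight = 2.
  m = 001 → c = 01100010, weight = 3.
  m = 101 → c = 01000001, weight = 2.
  m = 011 → c = 00000011, weight = 2.
  m = 111 → c = 00100000, weight = 1.
Tally weights:
  weight 0: 1 codewords.
  weight 1: 1 codewords.
  weight 2: 3 codewords.
  weight 3: 3 codewords.
Minimum distance d = smallest w > 0 with A_w > 0 = 1.
Sanity: Σ A_w = 8 = 2^3 = 8 ✓.


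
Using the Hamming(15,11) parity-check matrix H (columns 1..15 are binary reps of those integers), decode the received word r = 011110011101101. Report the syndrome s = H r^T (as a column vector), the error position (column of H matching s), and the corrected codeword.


s = (0, 1, 0, 1)^T, error position = 5, corrected codeword c = 011100011101101

Compute s = H r^T mod 2 one row at a time:
  s_1 = 1 + 1 + 1 + 0 + 1 + 1 + 0 + 1 = 6 ≡ 0 (mod 2).
  s_2 = 1 + 1 + 0 + 0 + 1 + 1 + 0 + 1 = 5 ≡ 1 (mod 2).
  s_3 = 1 + 1 + 0 + 0 + 1 + 0 + 0 + 1 = 4 ≡ 0 (mod 2).
  s_4 = 0 + 1 + 1 + 0 + 1 + 0 + 1 + 1 = 5 ≡ 1 (mod 2).
s = (0, 1, 0, 1)^T — this equals column 5 of H (binary 0101), so error is at position 5.
Correct: flip bit 5 of r = 011110011101101 to get c = 011100011101101.


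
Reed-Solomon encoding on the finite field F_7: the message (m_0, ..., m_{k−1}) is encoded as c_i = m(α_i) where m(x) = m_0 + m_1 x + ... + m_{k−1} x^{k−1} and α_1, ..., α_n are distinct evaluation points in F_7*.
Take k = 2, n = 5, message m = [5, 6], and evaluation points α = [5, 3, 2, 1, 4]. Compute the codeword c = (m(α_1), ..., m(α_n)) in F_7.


c = [0, 2, 3, 4, 1]

Message polynomial: m(x) = 5 + 6·x (mod 7).
For each evaluation point α_i, compute m(α_i) mod 7:
  α_1 = 5: Horner steps 6 → 0, so m(5) = 0.
  α_2 = 3: Horner steps 6 → 2, so m(3) = 2.
  α_3 = 2: Horner steps 6 → 3, so m(2) = 3.
  α_4 = 1: Horner steps 6 → 4, so m(1) = 4.
  α_5 = 4: Horner steps 6 → 1, so m(4) = 1.
Codeword c = [0, 2, 3, 4, 1] ∈ F_7^5.


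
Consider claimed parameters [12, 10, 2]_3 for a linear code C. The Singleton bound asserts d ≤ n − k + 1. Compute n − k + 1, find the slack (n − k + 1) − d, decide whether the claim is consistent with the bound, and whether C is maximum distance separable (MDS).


Singleton RHS = n − k + 1 = 3, slack = 1, bound satisfied, not MDS.

Singleton bound: d ≤ n − k + 1.
Here n = 12, k = 10, so n − k + 1 = 3.
Given d = 2, check d ≤ 3: YES.
Slack = (n − k + 1) − d = 1.
The code is NOT MDS (slack = 1 > 0).
Description: the claimed parameters are [12, 10, 2]_3; such a code would be non-MDS.


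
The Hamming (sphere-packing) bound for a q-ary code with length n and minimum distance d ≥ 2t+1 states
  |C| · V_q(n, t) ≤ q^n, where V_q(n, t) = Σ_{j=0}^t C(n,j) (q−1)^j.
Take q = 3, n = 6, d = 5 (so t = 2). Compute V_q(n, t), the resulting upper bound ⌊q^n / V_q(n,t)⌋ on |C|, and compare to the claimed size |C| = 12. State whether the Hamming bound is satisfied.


V_q(n, t) = 73, q^n = 729, Hamming bound = 9, |C| = 12 > bound (violated).

Step 1: Compute V_q(n, t) = Σ_{j=0}^2 C(n, j) (q−1)^j.
  j = 0: C(6,0)·(2)^0 = 1·1 = 1.
  j = 1: C(6,1)·(2)^1 = 6·2 = 12.
  j = 2: C(6,2)·(2)^2 = 15·4 = 60.
  V_q(n, t) = 1 + 12 + 60 = 73.
Step 2: q^n = 3^6 = 729.
Step 3: Hamming bound ⌊q^n / V_q(n,t)⌋ = ⌊729/73⌋ = 9.
Step 4: Compare |C| = 12 to 9: violated.
The claimed |C| lies above the Hamming bound, so no 3-ary code of length 6 with d ≥ 5 can have 12 codewords.


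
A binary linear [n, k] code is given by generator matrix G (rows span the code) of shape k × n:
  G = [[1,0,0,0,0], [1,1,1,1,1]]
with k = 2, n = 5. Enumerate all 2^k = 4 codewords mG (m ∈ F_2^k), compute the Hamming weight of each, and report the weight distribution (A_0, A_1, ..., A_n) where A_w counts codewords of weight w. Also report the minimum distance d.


Weight distribution: A_0 = 1, A_1 = 1, A_4 = 1, A_5 = 1. Minimum distance d = 1.

Enumerate all 2^2 = 4 messages m ∈ F_2^2.
For each, compute codeword c = mG in F_2^5, then tally its weight.
  m = 00 → c = 00000, weight = 0.
  m = 10 → c = 10000, weight = 1.
  m = 01 → c = 11111, weight = 5.
  m = 11 → c = 01111, weight = 4.
Tally weights:
  weight 0: 1 codewords.
  weight 1: 1 codewords.
  weight 4: 1 codewords.
  weight 5: 1 codewords.
Minimum distance d = smallest w > 0 with A_w > 0 = 1.
Sanity: Σ A_w = 4 = 2^2 = 4 ✓.


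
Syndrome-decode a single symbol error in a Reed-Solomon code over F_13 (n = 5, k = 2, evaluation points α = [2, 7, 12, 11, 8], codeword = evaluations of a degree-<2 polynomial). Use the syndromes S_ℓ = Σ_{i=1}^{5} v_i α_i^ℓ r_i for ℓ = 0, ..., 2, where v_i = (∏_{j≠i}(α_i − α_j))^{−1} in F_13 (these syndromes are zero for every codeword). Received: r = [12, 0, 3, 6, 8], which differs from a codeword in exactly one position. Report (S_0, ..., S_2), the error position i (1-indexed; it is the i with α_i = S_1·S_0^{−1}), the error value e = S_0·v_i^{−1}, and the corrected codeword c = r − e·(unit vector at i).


S = (3, 10, 3), error at position 3, error magnitude e = 2, c = [12, 0, 1, 6, 8].

Step 1: column multipliers v_i = (∏_{j≠i}(α_i − α_j))^{−1} mod 13.
  i = 1 (α = 2): (2−7)(2−12)(2−11)(2−8) = (−5)·(−10)·(−9)·(−6) = 2700 ≡ 9, so v_1 = 9^{−1} = 3 (mod 13).
  i = 2 (α = 7): (7−2)(7−12)(7−11)(7−8) = 5·(−5)·(−4)·(−1) = −100 ≡ 4, so v_2 = 4^{−1} = 10 (mod 13).
  i = 3 (α = 12): (12−2)(12−7)(12−11)(12−8) = 10·5·1·4 = 200 ≡ 5, so v_3 = 5^{−1} = 8 (mod 13).
  i = 4 (α = 11): (11−2)(11−7)(11−12)(11−8) = 9·4·(−1)·3 = −108 ≡ 9, so v_4 = 9^{−1} = 3 (mod 13).
  i = 5 (α = 8): (8−2)(8−7)(8−12)(8−11) = 6·1·(−4)·(−3) = 72 ≡ 7, so v_5 = 7^{−1} = 2 (mod 13).
  v = [3, 10, 8, 3, 2].
Step 2: syndromes of r = [12, 0, 3, 6, 8] (all sums mod 13).
  S_0 = Σ v_i r_i = 3·12 + 10·0 + 8·3 + 3·6 + 2·8 = 94 ≡ 3.
  S_1 = Σ v_i α_i r_i = 3·2·12 + 10·7·0 + 8·12·3 + 3·11·6 + 2·8·8 = 686 ≡ 10.
  α_i^2 mod 13 = [4, 10, 1, 4, 12].
  S_2 = Σ v_i α_i^2 r_i = 3·4·12 + 10·10·0 + 8·1·3 + 3·4·6 + 2·12·8 = 432 ≡ 3.
  S = (3, 10, 3) ≠ 0, so r is not a codeword (an error is present).
Step 3: locate the error. For a single error e at position i, S_ℓ = v_i·e·α_i^ℓ, so α_err = S_1/S_0.
  S_0^{−1} = 3^{−1} = 9 (mod 13), so α_err = 10·9 = 90 ≡ 12 = α_3. Error position i = 3.
  Consistency check: S_2/S_1 = 3·4 = 12 ≡ 12 = α_err ✓ (single-error assumption holds).
Step 4: error magnitude e = S_0/v_3 = S_0·∏_{j≠3}(α_3 − α_j) = 3·5 = 15 ≡ 2 (mod 13).
Step 5: correct position 3: c_3 = r_3 − e = 3 − 2 ≡ 1 (mod 13). Hence c = [12, 0, 1, 6, 8].
  Check: interpolating c through the α_i gives m(x) = 9 + 8·x (degree < 2) with m(α_i) = c_i for every i, so c is indeed a codeword.


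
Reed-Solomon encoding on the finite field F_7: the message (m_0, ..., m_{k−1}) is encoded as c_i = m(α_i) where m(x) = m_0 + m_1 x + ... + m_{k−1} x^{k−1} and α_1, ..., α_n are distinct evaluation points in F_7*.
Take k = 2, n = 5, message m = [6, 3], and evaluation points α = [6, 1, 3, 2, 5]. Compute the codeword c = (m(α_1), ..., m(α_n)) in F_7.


c = [3, 2, 1, 5, 0]

Message polynomial: m(x) = 6 + 3·x (mod 7).
For each evaluation point α_i, compute m(α_i) mod 7:
  α_1 = 6: Horner steps 3 → 3, so m(6) = 3.
  α_2 = 1: Horner steps 3 → 2, so m(1) = 2.
  α_3 = 3: Horner steps 3 → 1, so m(3) = 1.
  α_4 = 2: Horner steps 3 → 5, so m(2) = 5.
  α_5 = 5: Horner steps 3 → 0, so m(5) = 0.
Codeword c = [3, 2, 1, 5, 0] ∈ F_7^5.


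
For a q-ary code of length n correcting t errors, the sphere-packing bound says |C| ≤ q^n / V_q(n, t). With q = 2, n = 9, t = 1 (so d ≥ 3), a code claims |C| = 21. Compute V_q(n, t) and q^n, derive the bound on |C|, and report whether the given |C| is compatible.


V_q(n, t) = 10, q^n = 512, Hamming bound = 51, |C| = 21 ≤ bound (satisfied).

Step 1: Compute V_q(n, t) = Σ_{j=0}^1 C(n, j) (q−1)^j.
  j = 0: C(9,0)·(1)^0 = 1·1 = 1.
  j = 1: C(9,1)·(1)^1 = 9·1 = 9.
  V_q(n, t) = 1 + 9 = 10.
Step 2: q^n = 2^9 = 512.
Step 3: Hamming bound ⌊q^n / V_q(n,t)⌋ = ⌊512/10⌋ = 51.
Step 4: Compare |C| = 21 to 51: satisfied.
The claimed |C| lies below the Hamming bound.


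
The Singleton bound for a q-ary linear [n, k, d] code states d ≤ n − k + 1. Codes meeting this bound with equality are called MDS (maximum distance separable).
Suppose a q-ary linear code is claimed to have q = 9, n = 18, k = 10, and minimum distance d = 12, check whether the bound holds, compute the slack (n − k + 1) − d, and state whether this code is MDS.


Singleton RHS = n − k + 1 = 9, slack = -3, bound violated (no such code; not MDS).

Singleton bound: d ≤ n − k + 1.
Here n = 18, k = 10, so n − k + 1 = 9.
Given d = 12, check d ≤ 9: NO.
Slack = (n − k + 1) − d = -3.
The slack is negative: d = 12 exceeds n − k + 1 = 9 by 3, so the Singleton bound is violated and no linear [18, 10, 12]_9 code can exist. In particular it is not MDS (MDS requires d = n − k + 1 exactly).
Description: the claimed parameters are [18, 10, 12]_9; such a code would be impossible (violates the Singleton bound).


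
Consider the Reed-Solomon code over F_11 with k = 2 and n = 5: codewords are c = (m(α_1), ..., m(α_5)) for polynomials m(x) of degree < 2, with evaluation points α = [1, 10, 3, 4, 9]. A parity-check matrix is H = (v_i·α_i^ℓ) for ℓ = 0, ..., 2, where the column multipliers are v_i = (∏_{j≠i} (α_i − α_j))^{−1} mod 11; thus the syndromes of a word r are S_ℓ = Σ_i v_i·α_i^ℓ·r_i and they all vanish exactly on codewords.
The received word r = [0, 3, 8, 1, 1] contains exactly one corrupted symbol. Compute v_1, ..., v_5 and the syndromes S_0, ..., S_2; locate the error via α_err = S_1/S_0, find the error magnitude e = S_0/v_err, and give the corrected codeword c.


S = (1, 9, 4), error at position 5, error magnitude e = 2, c = [0, 3, 8, 1, 10].

Step 1: column multipliers v_i = (∏_{j≠i}(α_i − α_j))^{−1} mod 11.
  i = 1 (α = 1): (1−10)(1−3)(1−4)(1−9) = (−9)·(−2)·(−3)·(−8) = 432 ≡ 3, so v_1 = 3^{−1} = 4 (mod 11).
  i = 2 (α = 10): (10−1)(10−3)(10−4)(10−9) = 9·7·6·1 = 378 ≡ 4, so v_2 = 4^{−1} = 3 (mod 11).
  i = 3 (α = 3): (3−1)(3−10)(3−4)(3−9) = 2·(−7)·(−1)·(−6) = −84 ≡ 4, so v_3 = 4^{−1} = 3 (mod 11).
  i = 4 (α = 4): (4−1)(4−10)(4−3)(4−9) = 3·(−6)·1·(−5) = 90 ≡ 2, so v_4 = 2^{−1} = 6 (mod 11).
  i = 5 (α = 9): (9−1)(9−10)(9−3)(9−4) = 8·(−1)·6·5 = −240 ≡ 2, so v_5 = 2^{−1} = 6 (mod 11).
  v = [4, 3, 3, 6, 6].
Step 2: syndromes of r = [0, 3, 8, 1, 1] (all sums mod 11).
  S_0 = Σ v_i r_i = 4·0 + 3·3 + 3·8 + 6·1 + 6·1 = 45 ≡ 1.
  S_1 = Σ v_i α_i r_i = 4·1·0 + 3·10·3 + 3·3·8 + 6·4·1 + 6·9·1 = 240 ≡ 9.
  α_i^2 mod 11 = [1, 1, 9, 5, 4].
  S_2 = Σ v_i α_i^2 r_i = 4·1·0 + 3·1·3 + 3·9·8 + 6·5·1 + 6·4·1 = 279 ≡ 4.
  S = (1, 9, 4) ≠ 0, so r is not a codeword (an error is present).
Step 3: locate the error. For a single error e at position i, S_ℓ = v_i·e·α_i^ℓ, so α_err = S_1/S_0.
  S_0^{−1} = 1^{−1} = 1 (mod 11), so α_err = 9·1 = 9 ≡ 9 = α_5. Error position i = 5.
  Consistency check: S_2/S_1 = 4·5 = 20 ≡ 9 = α_err ✓ (single-error assumption holds).
Step 4: error magnitude e = S_0/v_5 = S_0·∏_{j≠5}(α_5 − α_j) = 1·2 = 2 ≡ 2 (mod 11).
Step 5: correct position 5: c_5 = r_5 − e = 1 − 2 ≡ 10 (mod 11). Hence c = [0, 3, 8, 1, 10].
  Check: interpolating c through the α_i gives m(x) = 7 + 4·x (degree < 2) with m(α_i) = c_i for every i, so c is indeed a codeword.
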